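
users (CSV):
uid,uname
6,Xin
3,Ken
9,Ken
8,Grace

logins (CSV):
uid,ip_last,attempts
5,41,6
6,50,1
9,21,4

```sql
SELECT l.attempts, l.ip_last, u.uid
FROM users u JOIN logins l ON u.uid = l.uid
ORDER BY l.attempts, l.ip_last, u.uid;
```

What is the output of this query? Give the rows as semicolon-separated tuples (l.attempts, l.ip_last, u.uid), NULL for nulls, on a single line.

(1, 50, 6); (4, 21, 9)

INNER JOIN keeps only pairs where the ON condition holds.
Matching on u.uid = l.uid.
Matched pairs: 2.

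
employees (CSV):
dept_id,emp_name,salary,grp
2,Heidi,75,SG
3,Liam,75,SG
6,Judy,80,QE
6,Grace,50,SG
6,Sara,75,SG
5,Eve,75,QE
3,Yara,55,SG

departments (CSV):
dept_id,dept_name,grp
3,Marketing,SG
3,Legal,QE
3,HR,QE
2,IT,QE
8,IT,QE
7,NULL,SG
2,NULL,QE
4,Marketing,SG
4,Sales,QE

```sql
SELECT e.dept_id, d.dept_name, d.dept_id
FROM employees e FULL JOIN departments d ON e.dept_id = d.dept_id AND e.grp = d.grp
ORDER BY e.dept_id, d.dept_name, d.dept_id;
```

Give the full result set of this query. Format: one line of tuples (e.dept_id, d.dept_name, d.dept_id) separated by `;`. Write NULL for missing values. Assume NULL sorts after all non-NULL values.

(2, NULL, NULL); (3, Marketing, 3); (3, Marketing, 3); (5, NULL, NULL); (6, NULL, NULL); (6, NULL, NULL); (6, NULL, NULL); (NULL, HR, 3); (NULL, IT, 2); (NULL, IT, 8); (NULL, Legal, 3); (NULL, Marketing, 4); (NULL, Sales, 4); (NULL, NULL, 2); (NULL, NULL, 7)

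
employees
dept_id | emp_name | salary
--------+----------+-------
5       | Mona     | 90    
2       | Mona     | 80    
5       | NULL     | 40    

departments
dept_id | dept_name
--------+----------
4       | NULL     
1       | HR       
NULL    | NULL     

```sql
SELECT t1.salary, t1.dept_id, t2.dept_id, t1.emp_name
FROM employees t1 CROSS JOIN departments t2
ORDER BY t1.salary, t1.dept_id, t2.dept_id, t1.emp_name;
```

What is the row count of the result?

CROSS JOIN pairs every row of `employees` with every row of `departments`: 3 × 3 = 9 rows.

9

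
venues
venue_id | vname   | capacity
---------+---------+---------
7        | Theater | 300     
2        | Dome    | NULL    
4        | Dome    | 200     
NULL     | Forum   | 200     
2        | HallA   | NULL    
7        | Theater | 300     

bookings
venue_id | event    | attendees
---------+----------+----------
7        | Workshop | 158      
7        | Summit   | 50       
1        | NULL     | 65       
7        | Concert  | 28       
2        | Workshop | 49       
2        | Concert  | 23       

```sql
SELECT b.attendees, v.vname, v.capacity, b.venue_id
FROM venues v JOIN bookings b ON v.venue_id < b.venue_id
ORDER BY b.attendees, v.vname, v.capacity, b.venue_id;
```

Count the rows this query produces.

9

INNER JOIN keeps only pairs where the ON condition holds.
Matching on v.venue_id < b.venue_id. A NULL in a compared column never satisfies the condition.
Matched pairs: 9.
Total: 9 rows.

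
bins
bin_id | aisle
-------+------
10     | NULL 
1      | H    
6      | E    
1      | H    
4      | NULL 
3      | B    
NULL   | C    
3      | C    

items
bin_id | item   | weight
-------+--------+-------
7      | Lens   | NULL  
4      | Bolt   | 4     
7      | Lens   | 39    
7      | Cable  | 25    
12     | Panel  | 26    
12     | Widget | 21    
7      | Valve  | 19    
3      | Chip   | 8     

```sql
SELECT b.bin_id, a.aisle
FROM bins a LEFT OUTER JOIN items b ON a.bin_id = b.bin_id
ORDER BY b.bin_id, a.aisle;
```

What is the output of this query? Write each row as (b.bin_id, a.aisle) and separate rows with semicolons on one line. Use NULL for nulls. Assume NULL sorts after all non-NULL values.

(3, B); (3, C); (4, NULL); (NULL, C); (NULL, E); (NULL, H); (NULL, H); (NULL, NULL)

LEFT JOIN keeps every row from `bins`; unmatched rows get NULL for `items`'s columns.
Matching on a.bin_id = b.bin_id. A NULL in a compared column never satisfies the condition.
- a (bin_id=10) has no partner → padded with NULL.
- a (bin_id=1) has no partner → padded with NULL.
- a (bin_id=6) has no partner → padded with NULL.
- a (bin_id=1) has no partner → padded with NULL.
- a (bin_id=4) pairs with 1 row(s) of b.
- a (bin_id=3) pairs with 1 row(s) of b.
- a (bin_id=NULL) has no partner → padded with NULL.
- a (bin_id=3) pairs with 1 row(s) of b.
After projecting and ordering:
b.bin_id | a.aisle
3 | B
3 | C
4 | NULL
NULL | C
NULL | E
NULL | H
NULL | H
NULL | NULL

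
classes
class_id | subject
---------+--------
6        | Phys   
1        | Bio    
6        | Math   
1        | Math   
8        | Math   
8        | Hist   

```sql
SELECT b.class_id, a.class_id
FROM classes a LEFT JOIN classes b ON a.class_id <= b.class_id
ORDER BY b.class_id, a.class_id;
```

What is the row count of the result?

24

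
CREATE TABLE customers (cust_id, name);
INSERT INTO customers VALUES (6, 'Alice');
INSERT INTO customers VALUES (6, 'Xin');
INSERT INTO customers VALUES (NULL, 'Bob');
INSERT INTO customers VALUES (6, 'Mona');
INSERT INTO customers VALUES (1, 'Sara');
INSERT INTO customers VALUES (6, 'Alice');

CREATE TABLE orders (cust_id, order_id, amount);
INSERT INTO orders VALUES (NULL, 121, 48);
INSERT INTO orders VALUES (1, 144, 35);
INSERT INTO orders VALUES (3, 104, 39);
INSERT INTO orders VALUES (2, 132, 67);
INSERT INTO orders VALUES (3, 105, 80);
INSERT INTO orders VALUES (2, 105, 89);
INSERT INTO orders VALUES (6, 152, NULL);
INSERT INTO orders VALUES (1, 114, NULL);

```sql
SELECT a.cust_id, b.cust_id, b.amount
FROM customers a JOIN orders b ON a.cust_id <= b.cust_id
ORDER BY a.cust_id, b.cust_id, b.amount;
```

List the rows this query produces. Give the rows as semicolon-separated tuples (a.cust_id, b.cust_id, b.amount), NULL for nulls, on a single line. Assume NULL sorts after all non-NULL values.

INNER JOIN keeps only pairs where the ON condition holds.
Matching on a.cust_id <= b.cust_id. A NULL in a compared column never satisfies the condition.
- a[0] cust_id=6 → 1 match(es) in b → 1 row(s).
- a[1] cust_id=6 → 1 match(es) in b → 1 row(s).
- a[2] cust_id=NULL → no match; dropped.
- a[3] cust_id=6 → 1 match(es) in b → 1 row(s).
- a[4] cust_id=1 → 7 match(es) in b → 7 row(s).
- a[5] cust_id=6 → 1 match(es) in b → 1 row(s).

(1, 1, 35); (1, 1, NULL); (1, 2, 67); (1, 2, 89); (1, 3, 39); (1, 3, 80); (1, 6, NULL); (6, 6, NULL); (6, 6, NULL); (6, 6, NULL); (6, 6, NULL)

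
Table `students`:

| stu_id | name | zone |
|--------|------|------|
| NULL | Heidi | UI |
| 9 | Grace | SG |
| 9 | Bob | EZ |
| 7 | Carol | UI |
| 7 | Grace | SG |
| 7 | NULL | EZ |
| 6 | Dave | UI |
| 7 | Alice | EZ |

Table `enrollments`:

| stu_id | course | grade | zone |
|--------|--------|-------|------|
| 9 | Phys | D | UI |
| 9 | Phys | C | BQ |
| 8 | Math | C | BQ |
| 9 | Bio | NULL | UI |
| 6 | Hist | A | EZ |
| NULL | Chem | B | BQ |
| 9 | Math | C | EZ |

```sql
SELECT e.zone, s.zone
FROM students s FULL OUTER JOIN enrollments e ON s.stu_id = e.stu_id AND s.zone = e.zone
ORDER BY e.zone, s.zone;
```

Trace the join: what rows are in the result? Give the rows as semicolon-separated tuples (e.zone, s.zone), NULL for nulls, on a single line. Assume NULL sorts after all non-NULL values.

(BQ, NULL); (BQ, NULL); (BQ, NULL); (EZ, EZ); (EZ, NULL); (UI, NULL); (UI, NULL); (NULL, EZ); (NULL, EZ); (NULL, SG); (NULL, SG); (NULL, UI); (NULL, UI); (NULL, UI)

FULL OUTER JOIN keeps every row from both sides; unmatched rows get NULL for the other side's columns.
Matching on s.stu_id = e.stu_id AND s.zone = e.zone. A NULL in a compared column never satisfies the condition.
- s row (stu_id=NULL, zone=UI): no match → kept, e columns NULL.
- s row (stu_id=9, zone=SG): no match → kept, e columns NULL.
- s row (stu_id=9, zone=EZ): matches 1 e row(s) → 1 output row(s).
- s row (stu_id=7, zone=UI): no match → kept, e columns NULL.
- s row (stu_id=7, zone=SG): no match → kept, e columns NULL.
- s row (stu_id=7, zone=EZ): no match → kept, e columns NULL.
- s row (stu_id=6, zone=UI): no match → kept, e columns NULL.
- s row (stu_id=7, zone=EZ): no match → kept, e columns NULL.
- 6 row(s) from e found no s partner → padded with NULL.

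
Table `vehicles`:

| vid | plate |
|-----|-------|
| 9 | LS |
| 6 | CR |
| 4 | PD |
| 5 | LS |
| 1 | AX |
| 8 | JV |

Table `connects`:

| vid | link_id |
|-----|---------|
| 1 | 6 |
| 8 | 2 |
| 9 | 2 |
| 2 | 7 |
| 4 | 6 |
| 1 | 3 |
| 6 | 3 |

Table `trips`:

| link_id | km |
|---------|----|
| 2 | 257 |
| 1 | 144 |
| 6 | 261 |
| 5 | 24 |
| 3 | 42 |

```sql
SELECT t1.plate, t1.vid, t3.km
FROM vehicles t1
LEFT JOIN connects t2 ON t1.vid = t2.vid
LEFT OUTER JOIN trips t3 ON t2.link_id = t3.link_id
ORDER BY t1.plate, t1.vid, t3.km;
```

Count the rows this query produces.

Step 1 — t1 LEFT JOIN t2 on vid → 7 row(s).
Then LEFT JOIN `trips t3` on link_id: each of those 7 rows is kept; rows whose t2.link_id has no match in t3 get NULL for t3's columns.
Result: 7 row(s).

7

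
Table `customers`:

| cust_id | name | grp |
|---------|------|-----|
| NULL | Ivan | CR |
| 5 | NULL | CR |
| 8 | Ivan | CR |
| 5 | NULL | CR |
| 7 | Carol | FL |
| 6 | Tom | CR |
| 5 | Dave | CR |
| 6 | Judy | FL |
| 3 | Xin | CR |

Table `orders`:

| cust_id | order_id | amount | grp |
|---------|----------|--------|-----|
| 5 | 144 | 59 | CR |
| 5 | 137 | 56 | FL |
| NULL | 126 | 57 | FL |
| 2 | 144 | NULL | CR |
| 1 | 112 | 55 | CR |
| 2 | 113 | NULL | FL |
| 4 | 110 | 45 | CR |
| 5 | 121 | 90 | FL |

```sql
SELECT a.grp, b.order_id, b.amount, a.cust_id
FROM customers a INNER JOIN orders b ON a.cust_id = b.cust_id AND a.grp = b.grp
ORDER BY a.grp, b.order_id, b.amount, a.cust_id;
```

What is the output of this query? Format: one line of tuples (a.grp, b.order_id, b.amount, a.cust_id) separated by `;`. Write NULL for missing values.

INNER JOIN keeps only pairs where the ON condition holds.
Matching on a.cust_id = b.cust_id AND a.grp = b.grp. A NULL in a compared column never satisfies the condition.
- a (cust_id=NULL, grp=CR) has no partner → excluded.
- a (cust_id=5, grp=CR) pairs with 1 row(s) of b.
- a (cust_id=8, grp=CR) has no partner → excluded.
- a (cust_id=5, grp=CR) pairs with 1 row(s) of b.
- a (cust_id=7, grp=FL) has no partner → excluded.
- a (cust_id=6, grp=CR) has no partner → excluded.
- a (cust_id=5, grp=CR) pairs with 1 row(s) of b.
- a (cust_id=6, grp=FL) has no partner → excluded.
- a (cust_id=3, grp=CR) has no partner → excluded.
After projecting and ordering:
a.grp | b.order_id | b.amount | a.cust_id
CR | 144 | 59 | 5
CR | 144 | 59 | 5
CR | 144 | 59 | 5

(CR, 144, 59, 5); (CR, 144, 59, 5); (CR, 144, 59, 5)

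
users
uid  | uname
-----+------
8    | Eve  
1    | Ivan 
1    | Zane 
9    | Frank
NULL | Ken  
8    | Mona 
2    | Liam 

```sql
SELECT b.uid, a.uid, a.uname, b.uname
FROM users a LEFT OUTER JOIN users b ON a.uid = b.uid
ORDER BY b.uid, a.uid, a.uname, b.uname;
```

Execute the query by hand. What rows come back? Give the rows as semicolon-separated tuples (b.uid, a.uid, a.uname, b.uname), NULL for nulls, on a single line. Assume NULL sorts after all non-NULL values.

(1, 1, Ivan, Ivan); (1, 1, Ivan, Zane); (1, 1, Zane, Ivan); (1, 1, Zane, Zane); (2, 2, Liam, Liam); (8, 8, Eve, Eve); (8, 8, Eve, Mona); (8, 8, Mona, Eve); (8, 8, Mona, Mona); (9, 9, Frank, Frank); (NULL, NULL, Ken, NULL)

LEFT JOIN keeps every row from `users a`; unmatched rows get NULL for `users b`'s columns.
Matching on a.uid = b.uid. A NULL in a compared column never satisfies the condition.
- a (uid=8) pairs with 2 row(s) of b.
- a (uid=1) pairs with 2 row(s) of b.
- a (uid=1) pairs with 2 row(s) of b.
- a (uid=9) pairs with 1 row(s) of b.
- a (uid=NULL) has no partner → padded with NULL.
- a (uid=8) pairs with 2 row(s) of b.
- a (uid=2) pairs with 1 row(s) of b.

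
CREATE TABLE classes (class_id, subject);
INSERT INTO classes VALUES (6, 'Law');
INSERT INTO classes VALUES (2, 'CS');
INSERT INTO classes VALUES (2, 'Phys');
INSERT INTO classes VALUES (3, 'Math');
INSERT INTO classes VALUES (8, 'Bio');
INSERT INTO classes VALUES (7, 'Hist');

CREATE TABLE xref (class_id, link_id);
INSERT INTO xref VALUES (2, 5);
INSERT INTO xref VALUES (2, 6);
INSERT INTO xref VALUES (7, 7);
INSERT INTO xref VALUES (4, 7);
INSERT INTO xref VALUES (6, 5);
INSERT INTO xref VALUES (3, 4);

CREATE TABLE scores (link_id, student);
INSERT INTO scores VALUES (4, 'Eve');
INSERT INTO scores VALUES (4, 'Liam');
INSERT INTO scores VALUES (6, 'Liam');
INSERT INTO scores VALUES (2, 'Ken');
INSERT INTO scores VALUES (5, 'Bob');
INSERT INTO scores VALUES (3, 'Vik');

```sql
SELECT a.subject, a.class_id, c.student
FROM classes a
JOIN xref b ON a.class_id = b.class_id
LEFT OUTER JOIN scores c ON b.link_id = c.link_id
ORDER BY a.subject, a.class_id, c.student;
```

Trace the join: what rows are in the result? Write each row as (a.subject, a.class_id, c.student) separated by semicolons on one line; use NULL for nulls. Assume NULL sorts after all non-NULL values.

Evaluate left to right. First `classes a INNER JOIN xref b` on class_id: 7 row(s).
Then LEFT JOIN `scores c` on link_id: each of those 7 rows is kept; rows whose b.link_id has no match in c get NULL for c's columns.

(CS, 2, Bob); (CS, 2, Liam); (Hist, 7, NULL); (Law, 6, Bob); (Math, 3, Eve); (Math, 3, Liam); (Phys, 2, Bob); (Phys, 2, Liam)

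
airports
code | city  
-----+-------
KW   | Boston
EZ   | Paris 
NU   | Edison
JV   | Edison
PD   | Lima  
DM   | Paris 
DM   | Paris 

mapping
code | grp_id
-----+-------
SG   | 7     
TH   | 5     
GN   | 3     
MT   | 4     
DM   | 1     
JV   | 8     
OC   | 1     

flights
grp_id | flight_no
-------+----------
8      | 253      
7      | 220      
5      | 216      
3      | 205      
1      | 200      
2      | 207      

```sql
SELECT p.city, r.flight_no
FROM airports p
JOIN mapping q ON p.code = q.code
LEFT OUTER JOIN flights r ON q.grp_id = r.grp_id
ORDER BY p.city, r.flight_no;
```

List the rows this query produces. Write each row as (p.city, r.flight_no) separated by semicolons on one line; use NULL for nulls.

Joins associate left-to-right: airports INNER JOIN mapping on code gives 3 intermediate row(s).
Then LEFT JOIN `flights r` on grp_id: each of those 3 rows is kept; rows whose q.grp_id has no match in r get NULL for r's columns.

(Edison, 253); (Paris, 200); (Paris, 200)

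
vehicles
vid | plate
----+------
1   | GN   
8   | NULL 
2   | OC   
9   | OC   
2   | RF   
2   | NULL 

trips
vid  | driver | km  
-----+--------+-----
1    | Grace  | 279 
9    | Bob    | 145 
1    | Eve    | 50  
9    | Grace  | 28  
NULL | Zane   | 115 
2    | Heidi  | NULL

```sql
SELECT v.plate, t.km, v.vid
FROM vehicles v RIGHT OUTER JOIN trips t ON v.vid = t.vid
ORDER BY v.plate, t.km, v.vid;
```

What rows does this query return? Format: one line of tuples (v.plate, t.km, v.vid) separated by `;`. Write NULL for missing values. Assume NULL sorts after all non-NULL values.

RIGHT JOIN keeps every row from `trips`; unmatched rows get NULL for `vehicles`'s columns.
Matching on v.vid = t.vid. A NULL in a compared column never satisfies the condition.
Matched pairs: 7; unmatched t rows kept: 1.

(GN, 50, 1); (GN, 279, 1); (OC, 28, 9); (OC, 145, 9); (OC, NULL, 2); (RF, NULL, 2); (NULL, 115, NULL); (NULL, NULL, 2)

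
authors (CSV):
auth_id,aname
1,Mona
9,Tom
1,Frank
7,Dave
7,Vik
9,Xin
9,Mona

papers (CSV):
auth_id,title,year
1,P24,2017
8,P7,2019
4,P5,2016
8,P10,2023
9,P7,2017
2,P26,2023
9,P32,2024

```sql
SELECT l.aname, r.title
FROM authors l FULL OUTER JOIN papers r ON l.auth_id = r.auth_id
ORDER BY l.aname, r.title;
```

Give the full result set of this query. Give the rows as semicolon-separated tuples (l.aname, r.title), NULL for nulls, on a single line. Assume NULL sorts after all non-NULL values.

FULL OUTER JOIN keeps every row from both sides; unmatched rows get NULL for the other side's columns.
Matching on l.auth_id = r.auth_id.
- l row (auth_id=1): matches 1 r row(s) → 1 output row(s).
- l row (auth_id=9): matches 2 r row(s) → 2 output row(s).
- l row (auth_id=1): matches 1 r row(s) → 1 output row(s).
- l row (auth_id=7): no match → kept, r columns NULL.
- l row (auth_id=7): no match → kept, r columns NULL.
- l row (auth_id=9): matches 2 r row(s) → 2 output row(s).
- l row (auth_id=9): matches 2 r row(s) → 2 output row(s).
- 4 row(s) from r found no l partner → padded with NULL.

(Dave, NULL); (Frank, P24); (Mona, P24); (Mona, P32); (Mona, P7); (Tom, P32); (Tom, P7); (Vik, NULL); (Xin, P32); (Xin, P7); (NULL, P10); (NULL, P26); (NULL, P5); (NULL, P7)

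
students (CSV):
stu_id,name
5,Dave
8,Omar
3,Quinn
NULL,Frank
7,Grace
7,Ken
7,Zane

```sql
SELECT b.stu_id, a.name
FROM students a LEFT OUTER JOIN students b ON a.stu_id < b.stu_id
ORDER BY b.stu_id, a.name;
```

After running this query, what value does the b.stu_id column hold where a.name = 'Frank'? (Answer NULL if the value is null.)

LEFT JOIN keeps every row from `students a`; unmatched rows get NULL for `students b`'s columns.
Matching on a.stu_id < b.stu_id. A NULL in a compared column never satisfies the condition.
- a (stu_id=5) pairs with 4 row(s) of b.
- a (stu_id=8) has no partner → padded with NULL.
- a (stu_id=3) pairs with 5 row(s) of b.
- a (stu_id=NULL) has no partner → padded with NULL.
- a (stu_id=7) pairs with 1 row(s) of b.
- a (stu_id=7) pairs with 1 row(s) of b.
- a (stu_id=7) pairs with 1 row(s) of b.

NULL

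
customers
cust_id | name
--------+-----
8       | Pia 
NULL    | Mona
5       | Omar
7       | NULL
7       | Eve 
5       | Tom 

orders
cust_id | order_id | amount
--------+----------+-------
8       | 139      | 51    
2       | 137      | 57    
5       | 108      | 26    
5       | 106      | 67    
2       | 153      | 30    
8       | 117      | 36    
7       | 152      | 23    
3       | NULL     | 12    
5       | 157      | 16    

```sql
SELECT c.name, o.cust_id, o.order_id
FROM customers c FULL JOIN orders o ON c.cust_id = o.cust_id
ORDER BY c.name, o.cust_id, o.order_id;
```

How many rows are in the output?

14

FULL OUTER JOIN keeps every row from both sides; unmatched rows get NULL for the other side's columns.
Matching on c.cust_id = o.cust_id. A NULL in a compared column never satisfies the condition.
Matched pairs: 10; unmatched c rows kept: 1; unmatched o rows kept: 3.
Total: 10 matched + 4 padded = 14 rows.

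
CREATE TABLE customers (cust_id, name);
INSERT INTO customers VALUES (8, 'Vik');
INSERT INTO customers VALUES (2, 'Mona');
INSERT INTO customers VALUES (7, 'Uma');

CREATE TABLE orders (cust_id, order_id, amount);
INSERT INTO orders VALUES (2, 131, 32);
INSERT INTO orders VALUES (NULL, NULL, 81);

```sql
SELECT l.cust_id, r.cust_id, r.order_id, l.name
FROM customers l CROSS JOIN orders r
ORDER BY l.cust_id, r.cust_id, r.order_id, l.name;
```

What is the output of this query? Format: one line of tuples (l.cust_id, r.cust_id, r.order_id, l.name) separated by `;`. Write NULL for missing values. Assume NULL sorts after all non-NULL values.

(2, 2, 131, Mona); (2, NULL, NULL, Mona); (7, 2, 131, Uma); (7, NULL, NULL, Uma); (8, 2, 131, Vik); (8, NULL, NULL, Vik)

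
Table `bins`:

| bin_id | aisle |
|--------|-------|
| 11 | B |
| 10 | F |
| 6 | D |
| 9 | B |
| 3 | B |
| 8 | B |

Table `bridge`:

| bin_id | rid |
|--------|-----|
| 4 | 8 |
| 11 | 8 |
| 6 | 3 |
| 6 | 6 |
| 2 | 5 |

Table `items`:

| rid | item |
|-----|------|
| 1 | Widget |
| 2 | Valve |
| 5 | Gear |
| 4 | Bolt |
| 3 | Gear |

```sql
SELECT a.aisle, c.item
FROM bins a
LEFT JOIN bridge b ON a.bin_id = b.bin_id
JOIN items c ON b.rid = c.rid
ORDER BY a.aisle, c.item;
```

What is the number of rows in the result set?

Evaluate left to right. First `bins a LEFT JOIN bridge b` on bin_id: 7 row(s).
Then INNER JOIN `items c` on rid: keep only rows whose b.rid appears in c.
Result: 1 row(s).

1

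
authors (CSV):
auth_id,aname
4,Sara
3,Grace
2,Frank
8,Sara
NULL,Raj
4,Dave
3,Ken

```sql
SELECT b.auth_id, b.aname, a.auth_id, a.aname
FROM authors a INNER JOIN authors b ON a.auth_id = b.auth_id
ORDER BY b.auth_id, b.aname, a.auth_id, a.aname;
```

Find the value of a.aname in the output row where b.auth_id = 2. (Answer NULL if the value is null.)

Frank

INNER JOIN keeps only pairs where the ON condition holds.
Matching on a.auth_id = b.auth_id. A NULL in a compared column never satisfies the condition.
- auth_id=4: 2 matching b row(s), so 2 row(s) emitted.
- auth_id=3: 2 matching b row(s), so 2 row(s) emitted.
- auth_id=2: 1 matching b row(s), so 1 row(s) emitted.
- auth_id=8: 1 matching b row(s), so 1 row(s) emitted.
- auth_id=NULL: no matching b row, dropped.
- auth_id=4: 2 matching b row(s), so 2 row(s) emitted.
- auth_id=3: 2 matching b row(s), so 2 row(s) emitted.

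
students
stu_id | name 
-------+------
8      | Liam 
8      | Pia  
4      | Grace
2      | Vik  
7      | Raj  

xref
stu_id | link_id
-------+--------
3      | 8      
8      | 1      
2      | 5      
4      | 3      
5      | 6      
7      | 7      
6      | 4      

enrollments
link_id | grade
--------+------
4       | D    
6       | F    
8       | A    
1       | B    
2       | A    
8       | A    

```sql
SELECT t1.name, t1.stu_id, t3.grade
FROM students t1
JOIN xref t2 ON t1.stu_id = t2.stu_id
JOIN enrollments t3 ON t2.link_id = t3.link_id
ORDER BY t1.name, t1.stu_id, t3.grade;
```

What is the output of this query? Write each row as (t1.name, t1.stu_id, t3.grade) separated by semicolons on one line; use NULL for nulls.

Evaluate left to right. First `students t1 INNER JOIN xref t2` on stu_id: 5 row(s).
Then INNER JOIN `enrollments t3` on link_id: keep only rows whose t2.link_id appears in t3.

(Liam, 8, B); (Pia, 8, B)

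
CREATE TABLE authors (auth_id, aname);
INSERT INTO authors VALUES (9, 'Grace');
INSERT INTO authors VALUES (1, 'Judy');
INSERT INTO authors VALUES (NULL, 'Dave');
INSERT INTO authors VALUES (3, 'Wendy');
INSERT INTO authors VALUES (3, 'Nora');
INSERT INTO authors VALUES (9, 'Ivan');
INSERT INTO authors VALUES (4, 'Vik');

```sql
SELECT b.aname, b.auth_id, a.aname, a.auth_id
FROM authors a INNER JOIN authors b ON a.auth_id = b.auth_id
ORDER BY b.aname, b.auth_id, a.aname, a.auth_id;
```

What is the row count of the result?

INNER JOIN keeps only pairs where the ON condition holds.
Matching on a.auth_id = b.auth_id. A NULL in a compared column never satisfies the condition.
- a[0] auth_id=9 → 2 match(es) in b → 2 row(s).
- a[1] auth_id=1 → 1 match(es) in b → 1 row(s).
- a[2] auth_id=NULL → no match; dropped.
- a[3] auth_id=3 → 2 match(es) in b → 2 row(s).
- a[4] auth_id=3 → 2 match(es) in b → 2 row(s).
- a[5] auth_id=9 → 2 match(es) in b → 2 row(s).
- a[6] auth_id=4 → 1 match(es) in b → 1 row(s).
Total: 10 rows.

10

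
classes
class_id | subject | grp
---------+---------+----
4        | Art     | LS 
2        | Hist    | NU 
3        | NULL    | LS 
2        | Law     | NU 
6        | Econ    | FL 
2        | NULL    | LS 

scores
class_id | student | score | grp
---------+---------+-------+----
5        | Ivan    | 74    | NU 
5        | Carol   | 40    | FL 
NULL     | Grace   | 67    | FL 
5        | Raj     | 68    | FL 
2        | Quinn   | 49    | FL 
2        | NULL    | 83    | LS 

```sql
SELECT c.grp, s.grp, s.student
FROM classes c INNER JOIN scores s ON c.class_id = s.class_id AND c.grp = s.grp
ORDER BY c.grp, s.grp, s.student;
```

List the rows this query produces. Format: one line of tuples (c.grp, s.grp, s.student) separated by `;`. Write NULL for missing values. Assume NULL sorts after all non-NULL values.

(LS, LS, NULL)

INNER JOIN keeps only pairs where the ON condition holds.
Matching on c.class_id = s.class_id AND c.grp = s.grp. A NULL in a compared column never satisfies the condition.
- class_id=4, grp=LS: no matching s row, dropped.
- class_id=2, grp=NU: no matching s row, dropped.
- class_id=3, grp=LS: no matching s row, dropped.
- class_id=2, grp=NU: no matching s row, dropped.
- class_id=6, grp=FL: no matching s row, dropped.
- class_id=2, grp=LS: 1 matching s row(s), so 1 row(s) emitted.
After projecting and ordering:
c.grp | s.grp | s.student
LS | LS | NULL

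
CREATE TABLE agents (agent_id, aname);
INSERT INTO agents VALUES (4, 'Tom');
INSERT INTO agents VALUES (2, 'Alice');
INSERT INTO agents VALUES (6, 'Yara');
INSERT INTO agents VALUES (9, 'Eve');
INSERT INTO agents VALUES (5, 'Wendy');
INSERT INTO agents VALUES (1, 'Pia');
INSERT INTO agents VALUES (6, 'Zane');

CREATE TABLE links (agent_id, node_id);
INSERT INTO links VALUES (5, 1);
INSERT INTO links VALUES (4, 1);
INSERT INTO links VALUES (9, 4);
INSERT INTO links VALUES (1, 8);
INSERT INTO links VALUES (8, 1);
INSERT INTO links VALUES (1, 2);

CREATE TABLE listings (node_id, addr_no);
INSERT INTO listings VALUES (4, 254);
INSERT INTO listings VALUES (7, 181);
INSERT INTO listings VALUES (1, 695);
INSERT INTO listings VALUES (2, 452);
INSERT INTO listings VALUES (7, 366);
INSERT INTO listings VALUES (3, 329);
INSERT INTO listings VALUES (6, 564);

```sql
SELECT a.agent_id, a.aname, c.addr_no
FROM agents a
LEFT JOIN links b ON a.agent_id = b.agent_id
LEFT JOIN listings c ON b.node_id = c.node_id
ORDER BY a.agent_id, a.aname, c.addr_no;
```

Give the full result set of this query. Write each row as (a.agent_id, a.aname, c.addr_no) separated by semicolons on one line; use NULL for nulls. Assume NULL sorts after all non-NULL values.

(1, Pia, 452); (1, Pia, NULL); (2, Alice, NULL); (4, Tom, 695); (5, Wendy, 695); (6, Yara, NULL); (6, Zane, NULL); (9, Eve, 254)

Joins associate left-to-right: agents LEFT JOIN links on agent_id gives 8 intermediate row(s).
Then LEFT JOIN `listings c` on node_id: each of those 8 rows is kept; rows whose b.node_id has no match in c get NULL for c's columns.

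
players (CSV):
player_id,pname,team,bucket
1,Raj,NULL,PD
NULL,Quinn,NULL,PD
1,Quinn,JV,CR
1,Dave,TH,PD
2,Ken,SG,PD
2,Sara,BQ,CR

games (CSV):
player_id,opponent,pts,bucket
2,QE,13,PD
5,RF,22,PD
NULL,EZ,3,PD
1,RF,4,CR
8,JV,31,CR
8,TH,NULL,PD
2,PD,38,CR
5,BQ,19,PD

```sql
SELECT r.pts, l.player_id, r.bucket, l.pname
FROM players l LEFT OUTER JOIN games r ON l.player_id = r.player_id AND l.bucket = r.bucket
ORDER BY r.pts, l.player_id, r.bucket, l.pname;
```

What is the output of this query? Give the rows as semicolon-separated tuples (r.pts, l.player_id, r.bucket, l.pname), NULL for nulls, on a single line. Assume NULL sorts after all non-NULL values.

LEFT JOIN keeps every row from `players`; unmatched rows get NULL for `games`'s columns.
Matching on l.player_id = r.player_id AND l.bucket = r.bucket. A NULL in a compared column never satisfies the condition.
- l row (player_id=1, bucket=PD): no match → kept, r columns NULL.
- l row (player_id=NULL, bucket=PD): no match → kept, r columns NULL.
- l row (player_id=1, bucket=CR): matches 1 r row(s) → 1 output row(s).
- l row (player_id=1, bucket=PD): no match → kept, r columns NULL.
- l row (player_id=2, bucket=PD): matches 1 r row(s) → 1 output row(s).
- l row (player_id=2, bucket=CR): matches 1 r row(s) → 1 output row(s).
After projecting and ordering:
r.pts | l.player_id | r.bucket | l.pname
4 | 1 | CR | Quinn
13 | 2 | PD | Ken
38 | 2 | CR | Sara
NULL | 1 | NULL | Dave
NULL | 1 | NULL | Raj
NULL | NULL | NULL | Quinn

(4, 1, CR, Quinn); (13, 2, PD, Ken); (38, 2, CR, Sara); (NULL, 1, NULL, Dave); (NULL, 1, NULL, Raj); (NULL, NULL, NULL, Quinn)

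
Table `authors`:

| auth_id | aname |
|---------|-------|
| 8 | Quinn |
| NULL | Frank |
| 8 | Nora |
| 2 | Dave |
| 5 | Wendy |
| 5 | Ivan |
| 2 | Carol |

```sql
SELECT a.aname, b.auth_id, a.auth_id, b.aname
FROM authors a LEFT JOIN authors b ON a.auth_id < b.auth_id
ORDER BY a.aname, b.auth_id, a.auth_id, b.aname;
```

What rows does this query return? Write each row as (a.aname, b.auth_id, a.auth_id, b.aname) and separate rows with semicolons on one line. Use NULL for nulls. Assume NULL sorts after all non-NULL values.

(Carol, 5, 2, Ivan); (Carol, 5, 2, Wendy); (Carol, 8, 2, Nora); (Carol, 8, 2, Quinn); (Dave, 5, 2, Ivan); (Dave, 5, 2, Wendy); (Dave, 8, 2, Nora); (Dave, 8, 2, Quinn); (Frank, NULL, NULL, NULL); (Ivan, 8, 5, Nora); (Ivan, 8, 5, Quinn); (Nora, NULL, 8, NULL); (Quinn, NULL, 8, NULL); (Wendy, 8, 5, Nora); (Wendy, 8, 5, Quinn)

LEFT JOIN keeps every row from `authors a`; unmatched rows get NULL for `authors b`'s columns.
Matching on a.auth_id < b.auth_id. A NULL in a compared column never satisfies the condition.
- a row (auth_id=8): no match → kept, b columns NULL.
- a row (auth_id=NULL): no match → kept, b columns NULL.
- a row (auth_id=8): no match → kept, b columns NULL.
- a row (auth_id=2): matches 4 b row(s) → 4 output row(s).
- a row (auth_id=5): matches 2 b row(s) → 2 output row(s).
- a row (auth_id=5): matches 2 b row(s) → 2 output row(s).
- a row (auth_id=2): matches 4 b row(s) → 4 output row(s).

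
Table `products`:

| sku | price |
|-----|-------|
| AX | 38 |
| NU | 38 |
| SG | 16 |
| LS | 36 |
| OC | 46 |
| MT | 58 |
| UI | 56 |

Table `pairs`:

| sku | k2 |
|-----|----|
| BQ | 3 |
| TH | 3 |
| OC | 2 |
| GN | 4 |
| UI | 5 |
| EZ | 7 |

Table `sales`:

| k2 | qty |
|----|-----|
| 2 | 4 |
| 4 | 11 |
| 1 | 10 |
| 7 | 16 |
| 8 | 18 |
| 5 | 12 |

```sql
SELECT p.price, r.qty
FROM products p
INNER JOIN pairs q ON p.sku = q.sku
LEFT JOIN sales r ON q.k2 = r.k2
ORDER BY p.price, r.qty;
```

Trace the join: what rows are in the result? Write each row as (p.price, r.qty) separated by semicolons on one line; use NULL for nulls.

(46, 4); (56, 12)

Joins associate left-to-right: products INNER JOIN pairs on sku gives 2 intermediate row(s).
Then LEFT JOIN `sales r` on k2: each of those 2 rows is kept; rows whose q.k2 has no match in r get NULL for r's columns.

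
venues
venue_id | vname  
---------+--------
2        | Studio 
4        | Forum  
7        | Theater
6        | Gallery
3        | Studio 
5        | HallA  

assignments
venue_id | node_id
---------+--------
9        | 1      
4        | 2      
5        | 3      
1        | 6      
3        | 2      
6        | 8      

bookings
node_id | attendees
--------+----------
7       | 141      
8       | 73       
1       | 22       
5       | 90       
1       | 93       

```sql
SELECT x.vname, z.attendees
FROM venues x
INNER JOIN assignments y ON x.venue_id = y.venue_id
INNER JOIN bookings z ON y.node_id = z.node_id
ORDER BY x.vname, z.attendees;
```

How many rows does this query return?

1

Evaluate left to right. First `venues x INNER JOIN assignments y` on venue_id: 4 row(s).
Then INNER JOIN `bookings z` on node_id: keep only rows whose y.node_id appears in z.
Result: 1 row(s).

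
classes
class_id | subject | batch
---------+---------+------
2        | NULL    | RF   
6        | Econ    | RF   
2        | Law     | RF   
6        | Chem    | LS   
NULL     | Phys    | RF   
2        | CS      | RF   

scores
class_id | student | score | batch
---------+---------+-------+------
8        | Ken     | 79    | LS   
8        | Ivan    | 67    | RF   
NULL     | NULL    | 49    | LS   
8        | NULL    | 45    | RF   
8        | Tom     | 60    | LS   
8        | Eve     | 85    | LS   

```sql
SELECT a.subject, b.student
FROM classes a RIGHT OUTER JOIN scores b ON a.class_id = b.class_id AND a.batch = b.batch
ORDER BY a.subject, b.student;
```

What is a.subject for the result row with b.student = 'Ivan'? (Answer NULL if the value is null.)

RIGHT JOIN keeps every row from `scores`; unmatched rows get NULL for `classes`'s columns.
Matching on a.class_id = b.class_id AND a.batch = b.batch. A NULL in a compared column never satisfies the condition.
- a row (class_id=2, batch=RF): no match.
- a row (class_id=6, batch=RF): no match.
- a row (class_id=2, batch=RF): no match.
- a row (class_id=6, batch=LS): no match.
- a row (class_id=NULL, batch=RF): no match.
- a row (class_id=2, batch=RF): no match.
- 6 b row(s) had no a match → kept, a columns NULL.

NULL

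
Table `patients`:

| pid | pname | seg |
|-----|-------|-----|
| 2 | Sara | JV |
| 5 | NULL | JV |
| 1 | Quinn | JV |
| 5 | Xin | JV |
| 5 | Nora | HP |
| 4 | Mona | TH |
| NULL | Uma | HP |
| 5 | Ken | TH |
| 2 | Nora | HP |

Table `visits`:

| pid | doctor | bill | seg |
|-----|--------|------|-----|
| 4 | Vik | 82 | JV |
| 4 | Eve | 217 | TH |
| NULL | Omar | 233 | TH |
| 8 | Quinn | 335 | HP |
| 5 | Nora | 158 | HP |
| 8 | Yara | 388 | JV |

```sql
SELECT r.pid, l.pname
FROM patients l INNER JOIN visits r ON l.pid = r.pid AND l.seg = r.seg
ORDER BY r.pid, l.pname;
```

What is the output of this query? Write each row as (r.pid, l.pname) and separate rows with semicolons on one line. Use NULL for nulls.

(4, Mona); (5, Nora)

INNER JOIN keeps only pairs where the ON condition holds.
Matching on l.pid = r.pid AND l.seg = r.seg. A NULL in a compared column never satisfies the condition.
Matched pairs: 2.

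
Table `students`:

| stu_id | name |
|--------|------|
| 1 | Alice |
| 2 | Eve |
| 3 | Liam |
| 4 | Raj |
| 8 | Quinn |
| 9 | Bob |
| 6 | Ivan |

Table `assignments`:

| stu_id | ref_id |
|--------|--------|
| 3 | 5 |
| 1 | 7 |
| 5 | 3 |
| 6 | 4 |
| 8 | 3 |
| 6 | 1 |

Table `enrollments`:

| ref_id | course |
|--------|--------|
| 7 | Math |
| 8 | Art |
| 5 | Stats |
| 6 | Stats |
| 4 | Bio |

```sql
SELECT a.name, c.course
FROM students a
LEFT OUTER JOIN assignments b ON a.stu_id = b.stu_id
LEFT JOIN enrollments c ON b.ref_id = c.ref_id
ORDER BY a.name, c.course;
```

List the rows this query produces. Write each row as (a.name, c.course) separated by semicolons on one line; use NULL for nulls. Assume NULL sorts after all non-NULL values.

Step 1 — a LEFT JOIN b on stu_id → 8 row(s).
Then LEFT JOIN `enrollments c` on ref_id: each of those 8 rows is kept; rows whose b.ref_id has no match in c get NULL for c's columns.

(Alice, Math); (Bob, NULL); (Eve, NULL); (Ivan, Bio); (Ivan, NULL); (Liam, Stats); (Quinn, NULL); (Raj, NULL)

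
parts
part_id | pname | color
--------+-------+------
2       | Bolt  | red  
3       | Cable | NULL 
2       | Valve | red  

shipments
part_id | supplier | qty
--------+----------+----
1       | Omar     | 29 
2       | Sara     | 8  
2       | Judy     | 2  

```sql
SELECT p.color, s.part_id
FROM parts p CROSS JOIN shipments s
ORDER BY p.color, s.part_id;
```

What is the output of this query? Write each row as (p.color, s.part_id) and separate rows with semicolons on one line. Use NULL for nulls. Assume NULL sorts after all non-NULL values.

CROSS JOIN pairs every row of `parts` with every row of `shipments`: 3 × 3 = 9 rows.
After projecting and ordering:
p.color | s.part_id
red | 1
red | 1
red | 2
red | 2
red | 2
red | 2
NULL | 1
NULL | 2
NULL | 2

(red, 1); (red, 1); (red, 2); (red, 2); (red, 2); (red, 2); (NULL, 1); (NULL, 2); (NULL, 2)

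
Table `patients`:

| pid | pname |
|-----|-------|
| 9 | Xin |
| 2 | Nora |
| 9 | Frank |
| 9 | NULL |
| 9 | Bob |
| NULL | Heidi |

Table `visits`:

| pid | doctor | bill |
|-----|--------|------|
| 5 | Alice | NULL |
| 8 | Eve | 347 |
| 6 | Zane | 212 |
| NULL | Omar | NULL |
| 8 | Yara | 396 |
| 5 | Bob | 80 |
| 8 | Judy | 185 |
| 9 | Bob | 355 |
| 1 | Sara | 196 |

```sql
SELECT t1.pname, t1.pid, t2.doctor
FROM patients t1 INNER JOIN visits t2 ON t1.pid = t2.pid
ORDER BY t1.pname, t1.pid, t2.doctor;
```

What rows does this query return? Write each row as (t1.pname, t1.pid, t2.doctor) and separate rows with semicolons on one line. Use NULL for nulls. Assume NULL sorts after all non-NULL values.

(Bob, 9, Bob); (Frank, 9, Bob); (Xin, 9, Bob); (NULL, 9, Bob)

INNER JOIN keeps only pairs where the ON condition holds.
Matching on t1.pid = t2.pid. A NULL in a compared column never satisfies the condition.
Matched pairs: 4.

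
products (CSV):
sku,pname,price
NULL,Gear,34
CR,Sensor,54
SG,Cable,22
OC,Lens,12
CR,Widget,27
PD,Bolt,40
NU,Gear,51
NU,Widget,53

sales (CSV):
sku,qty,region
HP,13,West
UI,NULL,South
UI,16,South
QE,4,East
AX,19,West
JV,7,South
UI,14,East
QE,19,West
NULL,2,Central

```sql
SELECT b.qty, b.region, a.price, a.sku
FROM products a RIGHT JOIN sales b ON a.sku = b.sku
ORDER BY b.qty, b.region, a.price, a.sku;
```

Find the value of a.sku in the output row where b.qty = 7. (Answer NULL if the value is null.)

RIGHT JOIN keeps every row from `sales`; unmatched rows get NULL for `products`'s columns.
Matching on a.sku = b.sku. A NULL in a compared column never satisfies the condition.
- a (sku=NULL) has no partner in b.
- a (sku=CR) has no partner in b.
- a (sku=SG) has no partner in b.
- a (sku=OC) has no partner in b.
- a (sku=CR) has no partner in b.
- a (sku=PD) has no partner in b.
- a (sku=NU) has no partner in b.
- a (sku=NU) has no partner in b.
- 9 row(s) from b found no a partner → padded with NULL.

NULL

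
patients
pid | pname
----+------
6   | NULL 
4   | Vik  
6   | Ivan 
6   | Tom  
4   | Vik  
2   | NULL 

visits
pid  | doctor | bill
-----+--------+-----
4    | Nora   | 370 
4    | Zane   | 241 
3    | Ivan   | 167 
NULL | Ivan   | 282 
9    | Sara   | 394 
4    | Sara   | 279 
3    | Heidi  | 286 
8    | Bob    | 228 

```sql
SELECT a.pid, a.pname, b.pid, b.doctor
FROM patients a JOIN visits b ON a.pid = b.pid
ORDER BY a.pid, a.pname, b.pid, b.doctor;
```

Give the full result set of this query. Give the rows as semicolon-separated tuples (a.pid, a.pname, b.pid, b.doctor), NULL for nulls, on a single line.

INNER JOIN keeps only pairs where the ON condition holds.
Matching on a.pid = b.pid. A NULL in a compared column never satisfies the condition.
Matched pairs: 6.

(4, Vik, 4, Nora); (4, Vik, 4, Nora); (4, Vik, 4, Sara); (4, Vik, 4, Sara); (4, Vik, 4, Zane); (4, Vik, 4, Zane)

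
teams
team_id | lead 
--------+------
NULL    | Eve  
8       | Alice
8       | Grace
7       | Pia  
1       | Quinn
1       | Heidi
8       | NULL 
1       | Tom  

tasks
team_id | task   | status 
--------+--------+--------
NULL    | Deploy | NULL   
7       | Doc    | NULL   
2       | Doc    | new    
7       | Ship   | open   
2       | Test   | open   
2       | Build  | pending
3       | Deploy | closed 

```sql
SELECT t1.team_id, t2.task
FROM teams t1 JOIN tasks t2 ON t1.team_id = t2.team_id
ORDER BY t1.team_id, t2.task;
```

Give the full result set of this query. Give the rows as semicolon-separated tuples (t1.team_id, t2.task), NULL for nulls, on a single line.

INNER JOIN keeps only pairs where the ON condition holds.
Matching on t1.team_id = t2.team_id. A NULL in a compared column never satisfies the condition.
- team_id=NULL: no matching t2 row, dropped.
- team_id=8: no matching t2 row, dropped.
- team_id=8: no matching t2 row, dropped.
- team_id=7: 2 matching t2 row(s), so 2 row(s) emitted.
- team_id=1: no matching t2 row, dropped.
- team_id=1: no matching t2 row, dropped.
- team_id=8: no matching t2 row, dropped.
- team_id=1: no matching t2 row, dropped.
After projecting and ordering:
t1.team_id | t2.task
7 | Doc
7 | Ship

(7, Doc); (7, Ship)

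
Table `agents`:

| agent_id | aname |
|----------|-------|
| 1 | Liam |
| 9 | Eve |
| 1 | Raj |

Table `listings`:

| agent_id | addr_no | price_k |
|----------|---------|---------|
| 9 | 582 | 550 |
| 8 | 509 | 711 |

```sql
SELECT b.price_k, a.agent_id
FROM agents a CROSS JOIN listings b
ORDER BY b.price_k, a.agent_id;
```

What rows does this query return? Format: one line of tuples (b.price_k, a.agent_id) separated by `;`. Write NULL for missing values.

(550, 1); (550, 1); (550, 9); (711, 1); (711, 1); (711, 9)

CROSS JOIN pairs every row of `agents` with every row of `listings`: 3 × 2 = 6 rows.
After projecting and ordering:
b.price_k | a.agent_id
550 | 1
550 | 1
550 | 9
711 | 1
711 | 1
711 | 9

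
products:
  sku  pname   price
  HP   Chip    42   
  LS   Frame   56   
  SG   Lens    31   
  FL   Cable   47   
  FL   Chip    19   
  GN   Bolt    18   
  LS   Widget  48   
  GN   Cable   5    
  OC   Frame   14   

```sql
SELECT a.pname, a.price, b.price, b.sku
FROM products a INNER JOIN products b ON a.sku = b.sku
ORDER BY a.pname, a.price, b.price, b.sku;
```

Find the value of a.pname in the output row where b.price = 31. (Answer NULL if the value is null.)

INNER JOIN keeps only pairs where the ON condition holds.
Matching on a.sku = b.sku.
Matched pairs: 15.

Lens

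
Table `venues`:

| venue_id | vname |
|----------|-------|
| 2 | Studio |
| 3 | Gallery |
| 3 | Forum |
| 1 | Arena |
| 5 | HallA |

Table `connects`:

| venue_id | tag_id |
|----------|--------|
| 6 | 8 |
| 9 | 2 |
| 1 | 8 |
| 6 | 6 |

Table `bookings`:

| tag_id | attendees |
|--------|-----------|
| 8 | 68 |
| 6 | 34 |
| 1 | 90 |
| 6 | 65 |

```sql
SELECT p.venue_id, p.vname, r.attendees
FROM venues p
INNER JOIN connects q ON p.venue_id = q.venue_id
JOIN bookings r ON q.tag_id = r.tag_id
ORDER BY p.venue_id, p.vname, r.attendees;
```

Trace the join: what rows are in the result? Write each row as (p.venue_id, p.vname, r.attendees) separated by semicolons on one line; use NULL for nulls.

(1, Arena, 68)

Joins associate left-to-right: venues INNER JOIN connects on venue_id gives 1 intermediate row(s).
Then INNER JOIN `bookings r` on tag_id: keep only rows whose q.tag_id appears in r.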